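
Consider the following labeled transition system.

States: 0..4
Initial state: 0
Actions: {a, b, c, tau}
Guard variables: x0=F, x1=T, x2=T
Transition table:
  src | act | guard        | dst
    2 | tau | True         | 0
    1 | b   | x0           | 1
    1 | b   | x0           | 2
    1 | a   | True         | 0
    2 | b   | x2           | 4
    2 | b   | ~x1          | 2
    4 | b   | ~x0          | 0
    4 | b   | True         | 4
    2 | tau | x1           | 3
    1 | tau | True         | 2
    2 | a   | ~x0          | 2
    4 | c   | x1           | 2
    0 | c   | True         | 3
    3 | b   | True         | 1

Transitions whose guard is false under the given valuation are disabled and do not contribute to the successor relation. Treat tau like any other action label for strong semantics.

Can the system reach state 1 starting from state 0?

Guard filter leaves 11 enabled edge(s).
L0 = {0}
L1 = {3}  now seen {0,3}
L2 = {1}  now seen {0,1,3}
L3 = {2}  now seen {0,1,2,3}
L4 = {4}  now seen {0,1,2,3,4}
R = {0,1,2,3,4}
trace reaching 1: c·b

Answer: REACHABLE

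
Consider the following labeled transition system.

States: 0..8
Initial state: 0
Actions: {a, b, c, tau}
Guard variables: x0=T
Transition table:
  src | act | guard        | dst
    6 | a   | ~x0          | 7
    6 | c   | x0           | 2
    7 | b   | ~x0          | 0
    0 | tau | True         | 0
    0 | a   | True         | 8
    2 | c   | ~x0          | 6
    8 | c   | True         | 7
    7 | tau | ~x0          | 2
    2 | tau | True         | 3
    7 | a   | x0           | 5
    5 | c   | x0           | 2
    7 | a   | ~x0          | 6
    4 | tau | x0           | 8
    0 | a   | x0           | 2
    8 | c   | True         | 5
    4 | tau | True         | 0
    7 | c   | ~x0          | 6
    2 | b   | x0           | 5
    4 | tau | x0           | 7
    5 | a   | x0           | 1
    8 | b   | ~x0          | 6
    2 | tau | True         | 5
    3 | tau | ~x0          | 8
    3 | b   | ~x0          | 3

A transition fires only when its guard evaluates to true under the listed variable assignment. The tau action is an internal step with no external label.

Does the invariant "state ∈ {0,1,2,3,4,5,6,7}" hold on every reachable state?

Answer: INVARIANT VIOLATED at state 8

Working:
Allowed set {0,1,2,3,4,5,6,7}
Reach set: {0,1,2,3,5,7,8}
  0: ok
  1: ok
  2: ok
  3: ok
  5: ok
  7: ok
  8: outside
witness against invariant: a → 8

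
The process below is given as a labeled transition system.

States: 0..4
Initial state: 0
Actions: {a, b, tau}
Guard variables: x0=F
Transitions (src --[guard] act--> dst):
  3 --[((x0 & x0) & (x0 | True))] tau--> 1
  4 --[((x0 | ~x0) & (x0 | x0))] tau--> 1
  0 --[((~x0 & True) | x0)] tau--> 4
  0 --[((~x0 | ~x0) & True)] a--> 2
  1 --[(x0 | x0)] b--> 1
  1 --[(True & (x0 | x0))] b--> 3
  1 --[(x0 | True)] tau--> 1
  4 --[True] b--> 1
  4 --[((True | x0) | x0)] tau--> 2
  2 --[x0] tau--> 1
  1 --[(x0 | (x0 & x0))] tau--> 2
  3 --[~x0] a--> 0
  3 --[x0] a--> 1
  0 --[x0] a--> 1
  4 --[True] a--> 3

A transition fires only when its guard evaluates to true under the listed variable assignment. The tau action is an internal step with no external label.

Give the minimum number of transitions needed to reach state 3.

Layered search for 3:
  depth 0: {0}
  depth 1: {2,4}
  depth 2: {1,3}
depth(3)=2, e.g. tau·a

Answer: 2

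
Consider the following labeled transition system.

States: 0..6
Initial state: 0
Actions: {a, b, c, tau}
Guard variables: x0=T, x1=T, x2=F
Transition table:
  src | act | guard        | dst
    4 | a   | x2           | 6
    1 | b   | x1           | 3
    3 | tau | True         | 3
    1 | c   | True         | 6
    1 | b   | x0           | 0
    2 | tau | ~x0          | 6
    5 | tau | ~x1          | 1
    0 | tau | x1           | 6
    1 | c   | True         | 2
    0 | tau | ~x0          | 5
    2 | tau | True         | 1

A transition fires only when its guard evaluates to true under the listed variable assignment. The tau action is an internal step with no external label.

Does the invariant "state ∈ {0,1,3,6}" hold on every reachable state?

Answer: INVARIANT HOLDS

Trace:
Safe = {0,1,3,6}
Reach set: {0,6}
  0: ✓
  6: ✓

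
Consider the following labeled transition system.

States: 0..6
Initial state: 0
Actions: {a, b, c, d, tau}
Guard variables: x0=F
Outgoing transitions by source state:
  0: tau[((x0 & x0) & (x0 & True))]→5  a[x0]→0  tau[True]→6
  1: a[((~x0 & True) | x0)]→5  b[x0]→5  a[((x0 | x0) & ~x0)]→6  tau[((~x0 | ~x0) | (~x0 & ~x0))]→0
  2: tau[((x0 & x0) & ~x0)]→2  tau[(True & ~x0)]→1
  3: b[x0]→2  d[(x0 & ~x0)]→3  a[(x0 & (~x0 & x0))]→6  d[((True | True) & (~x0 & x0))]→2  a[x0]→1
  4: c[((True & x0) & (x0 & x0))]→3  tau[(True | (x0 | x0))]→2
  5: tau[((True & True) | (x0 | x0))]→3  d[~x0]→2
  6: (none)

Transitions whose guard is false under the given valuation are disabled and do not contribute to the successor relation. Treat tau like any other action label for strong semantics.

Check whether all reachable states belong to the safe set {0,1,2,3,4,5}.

Answer: INVARIANT VIOLATED at state 6

Trace:
Allowed set {0,1,2,3,4,5}
Reach set: {0,6}
  0: ok
  6: outside
counterexample path to 6: tau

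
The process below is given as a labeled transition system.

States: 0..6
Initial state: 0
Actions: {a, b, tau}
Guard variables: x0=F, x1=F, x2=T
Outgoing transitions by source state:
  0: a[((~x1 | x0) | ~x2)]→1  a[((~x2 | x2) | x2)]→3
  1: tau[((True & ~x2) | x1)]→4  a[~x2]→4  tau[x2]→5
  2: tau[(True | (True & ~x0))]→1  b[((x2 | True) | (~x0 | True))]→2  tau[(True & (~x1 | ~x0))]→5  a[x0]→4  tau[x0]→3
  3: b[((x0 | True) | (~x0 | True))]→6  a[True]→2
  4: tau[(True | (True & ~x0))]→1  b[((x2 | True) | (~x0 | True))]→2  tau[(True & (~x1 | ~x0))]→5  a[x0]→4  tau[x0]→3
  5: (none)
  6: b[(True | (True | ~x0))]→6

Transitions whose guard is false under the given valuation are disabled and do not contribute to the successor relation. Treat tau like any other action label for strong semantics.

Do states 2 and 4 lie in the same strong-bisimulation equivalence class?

Answer: BISIMILAR

Working:
Refine partition for ~:
  π0 = {{0,1,2,3,4,5,6}}
  π1 = {{0},{1},{2,4},{3},{5},{6}}
Fixed point at round 2; 6 class(es).
class of 2: {2,4}; class of 4: {2,4}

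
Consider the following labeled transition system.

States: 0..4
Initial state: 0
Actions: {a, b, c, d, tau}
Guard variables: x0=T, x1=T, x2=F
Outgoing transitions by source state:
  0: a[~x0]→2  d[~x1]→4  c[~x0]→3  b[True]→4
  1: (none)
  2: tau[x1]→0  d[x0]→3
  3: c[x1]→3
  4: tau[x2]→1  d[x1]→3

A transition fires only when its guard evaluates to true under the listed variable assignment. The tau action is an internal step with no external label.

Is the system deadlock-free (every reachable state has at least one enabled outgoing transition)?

Reachable = {0,3,4}
  0: b→4  [1 exit(s)]
  3: c→3  [1 exit(s)]
  4: d→3  [1 exit(s)]

Answer: DEADLOCK-FREE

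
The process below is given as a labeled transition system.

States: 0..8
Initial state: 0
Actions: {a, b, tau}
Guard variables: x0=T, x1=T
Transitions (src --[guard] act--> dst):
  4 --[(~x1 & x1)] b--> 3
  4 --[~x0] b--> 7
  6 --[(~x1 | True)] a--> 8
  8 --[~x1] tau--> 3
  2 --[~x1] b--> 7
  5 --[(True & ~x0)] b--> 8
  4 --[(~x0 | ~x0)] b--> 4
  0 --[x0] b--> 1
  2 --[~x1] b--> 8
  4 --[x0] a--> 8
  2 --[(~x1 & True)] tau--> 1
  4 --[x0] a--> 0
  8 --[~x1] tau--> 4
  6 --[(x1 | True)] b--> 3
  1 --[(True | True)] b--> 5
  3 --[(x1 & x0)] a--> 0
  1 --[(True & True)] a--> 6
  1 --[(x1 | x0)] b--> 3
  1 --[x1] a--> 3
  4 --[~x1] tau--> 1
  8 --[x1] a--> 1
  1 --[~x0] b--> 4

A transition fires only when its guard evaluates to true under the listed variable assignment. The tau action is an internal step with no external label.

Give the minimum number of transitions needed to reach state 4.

Answer: UNREACHABLE

Working:
BFS to 4:
  Layer 0: {0}
  Layer 1: {1}
  Layer 2: {3,5,6}
  Layer 3: {8}
4 never appears.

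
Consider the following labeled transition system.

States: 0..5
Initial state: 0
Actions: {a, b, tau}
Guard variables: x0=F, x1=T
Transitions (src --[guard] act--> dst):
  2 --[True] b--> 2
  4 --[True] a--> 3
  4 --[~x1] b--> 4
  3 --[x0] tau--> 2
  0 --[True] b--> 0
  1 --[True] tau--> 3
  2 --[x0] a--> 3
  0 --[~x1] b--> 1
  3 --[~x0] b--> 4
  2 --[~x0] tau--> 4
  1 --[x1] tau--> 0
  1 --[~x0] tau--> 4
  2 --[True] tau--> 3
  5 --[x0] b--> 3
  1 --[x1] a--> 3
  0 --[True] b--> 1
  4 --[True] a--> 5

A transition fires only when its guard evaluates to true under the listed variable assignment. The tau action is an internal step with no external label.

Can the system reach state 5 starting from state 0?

Guard filter leaves 12 enabled edge(s).
depth 0: {0}
depth 1: {1}  total {0,1}
depth 2: {3,4}  total {0,1,3,4}
depth 3: {5}  total {0,1,3,4,5}
R = {0,1,3,4,5}
Path to 5: b·tau·a

Answer: REACHABLE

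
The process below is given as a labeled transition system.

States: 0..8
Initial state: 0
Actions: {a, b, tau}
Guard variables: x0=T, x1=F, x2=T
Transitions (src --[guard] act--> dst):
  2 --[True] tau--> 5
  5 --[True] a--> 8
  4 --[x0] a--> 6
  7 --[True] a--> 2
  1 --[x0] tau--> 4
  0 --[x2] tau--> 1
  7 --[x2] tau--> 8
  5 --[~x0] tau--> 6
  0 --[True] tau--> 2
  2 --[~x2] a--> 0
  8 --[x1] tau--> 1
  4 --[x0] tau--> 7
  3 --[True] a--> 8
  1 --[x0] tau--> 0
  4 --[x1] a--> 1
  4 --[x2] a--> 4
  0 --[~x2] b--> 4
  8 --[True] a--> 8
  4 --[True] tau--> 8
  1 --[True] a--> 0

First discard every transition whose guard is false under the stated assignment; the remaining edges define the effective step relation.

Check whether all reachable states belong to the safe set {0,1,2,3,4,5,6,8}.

Answer: INVARIANT VIOLATED at state 7

Trace:
Inv-set: {0,1,2,3,4,5,6,8}
Reach set: {0,1,2,4,5,6,7,8}
  0: ✓
  1: ✓
  2: ✓
  4: ✓
  5: ✓
  6: ✓
  7: ✗ unsafe
  8: ✓
counterexample path to 7: tau·tau·tau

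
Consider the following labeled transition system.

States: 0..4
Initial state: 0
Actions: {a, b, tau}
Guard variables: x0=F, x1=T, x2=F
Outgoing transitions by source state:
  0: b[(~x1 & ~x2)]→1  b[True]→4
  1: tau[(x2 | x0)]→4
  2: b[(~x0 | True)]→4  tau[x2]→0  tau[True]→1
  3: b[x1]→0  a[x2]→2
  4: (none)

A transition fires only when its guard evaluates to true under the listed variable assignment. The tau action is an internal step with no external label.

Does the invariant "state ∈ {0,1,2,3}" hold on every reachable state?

Inv-set: {0,1,2,3}
Reachable = {0,4}
  0: ok
  4: ✗ unsafe
reach 4 via b — violates

Answer: INVARIANT VIOLATED at state 4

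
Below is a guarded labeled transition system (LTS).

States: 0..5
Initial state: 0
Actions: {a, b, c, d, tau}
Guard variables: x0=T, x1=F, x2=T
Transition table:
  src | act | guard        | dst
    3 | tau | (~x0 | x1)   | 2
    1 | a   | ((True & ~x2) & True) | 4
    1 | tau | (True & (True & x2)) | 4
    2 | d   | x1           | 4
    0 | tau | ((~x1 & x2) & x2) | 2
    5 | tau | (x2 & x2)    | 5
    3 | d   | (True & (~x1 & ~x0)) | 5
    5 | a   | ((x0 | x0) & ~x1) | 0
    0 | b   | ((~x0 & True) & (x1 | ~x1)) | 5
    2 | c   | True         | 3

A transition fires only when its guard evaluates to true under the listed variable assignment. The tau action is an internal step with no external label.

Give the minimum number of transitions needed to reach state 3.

BFS to 3:
  L0 = {0}
  L1 = {2}
  L2 = {3}
first hit 3 at d=2 via tau·c

Answer: 2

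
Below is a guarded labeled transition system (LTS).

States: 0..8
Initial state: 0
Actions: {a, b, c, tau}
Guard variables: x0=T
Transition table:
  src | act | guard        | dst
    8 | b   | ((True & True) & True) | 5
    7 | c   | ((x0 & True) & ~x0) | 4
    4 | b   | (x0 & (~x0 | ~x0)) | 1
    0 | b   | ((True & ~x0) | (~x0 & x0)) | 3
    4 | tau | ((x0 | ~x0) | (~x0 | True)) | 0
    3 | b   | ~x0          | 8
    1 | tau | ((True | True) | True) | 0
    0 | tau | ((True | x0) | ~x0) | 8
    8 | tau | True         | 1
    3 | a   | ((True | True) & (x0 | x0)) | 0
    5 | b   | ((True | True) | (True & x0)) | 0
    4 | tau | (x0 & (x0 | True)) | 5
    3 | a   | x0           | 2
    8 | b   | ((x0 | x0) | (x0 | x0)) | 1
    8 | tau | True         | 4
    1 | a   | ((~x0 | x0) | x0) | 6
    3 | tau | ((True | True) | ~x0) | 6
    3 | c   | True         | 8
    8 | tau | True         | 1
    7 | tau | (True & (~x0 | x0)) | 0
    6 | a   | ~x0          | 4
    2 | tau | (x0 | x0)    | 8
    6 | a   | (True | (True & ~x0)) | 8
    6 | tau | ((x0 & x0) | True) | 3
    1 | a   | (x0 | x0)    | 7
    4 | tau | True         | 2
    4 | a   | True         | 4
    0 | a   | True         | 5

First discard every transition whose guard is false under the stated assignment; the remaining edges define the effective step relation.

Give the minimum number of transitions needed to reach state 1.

Layered search for 1:
  L0 = {0}
  L1 = {5,8}
  L2 = {1,4}
1 enters at depth 2; path tau·b

Answer: 2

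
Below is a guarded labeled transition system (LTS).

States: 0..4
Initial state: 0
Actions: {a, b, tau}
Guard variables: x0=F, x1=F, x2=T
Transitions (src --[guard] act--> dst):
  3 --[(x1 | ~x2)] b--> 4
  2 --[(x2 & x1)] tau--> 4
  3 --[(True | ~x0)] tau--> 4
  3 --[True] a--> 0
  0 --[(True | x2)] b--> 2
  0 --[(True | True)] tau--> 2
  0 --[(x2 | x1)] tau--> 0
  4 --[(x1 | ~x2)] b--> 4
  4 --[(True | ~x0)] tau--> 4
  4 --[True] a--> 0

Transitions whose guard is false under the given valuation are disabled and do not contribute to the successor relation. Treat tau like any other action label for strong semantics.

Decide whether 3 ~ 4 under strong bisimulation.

Refine partition for ~:
  π0 = {{0,1,2,3,4}}
  π1 = {{0},{1,2},{3,4}}
Fixed point at round 2; 3 class(es).
[3]={3,4}  [4]={3,4}

Answer: BISIMILAR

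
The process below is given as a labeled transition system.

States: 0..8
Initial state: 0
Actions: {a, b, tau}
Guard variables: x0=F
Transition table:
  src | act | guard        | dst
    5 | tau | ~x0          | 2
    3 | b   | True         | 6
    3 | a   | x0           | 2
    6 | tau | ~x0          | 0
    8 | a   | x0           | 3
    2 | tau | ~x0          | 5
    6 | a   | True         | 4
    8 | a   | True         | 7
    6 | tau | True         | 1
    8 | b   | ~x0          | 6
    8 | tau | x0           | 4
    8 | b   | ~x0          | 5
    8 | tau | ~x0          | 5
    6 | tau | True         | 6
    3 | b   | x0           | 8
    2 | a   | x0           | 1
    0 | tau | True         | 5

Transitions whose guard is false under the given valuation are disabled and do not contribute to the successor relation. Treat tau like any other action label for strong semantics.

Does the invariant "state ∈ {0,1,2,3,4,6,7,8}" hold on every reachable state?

Inv-set: {0,1,2,3,4,6,7,8}
Reach set: {0,2,5}
  0: ✓
  2: ✓
  5: ✗ unsafe
witness against invariant: tau → 5

Answer: INVARIANT VIOLATED at state 5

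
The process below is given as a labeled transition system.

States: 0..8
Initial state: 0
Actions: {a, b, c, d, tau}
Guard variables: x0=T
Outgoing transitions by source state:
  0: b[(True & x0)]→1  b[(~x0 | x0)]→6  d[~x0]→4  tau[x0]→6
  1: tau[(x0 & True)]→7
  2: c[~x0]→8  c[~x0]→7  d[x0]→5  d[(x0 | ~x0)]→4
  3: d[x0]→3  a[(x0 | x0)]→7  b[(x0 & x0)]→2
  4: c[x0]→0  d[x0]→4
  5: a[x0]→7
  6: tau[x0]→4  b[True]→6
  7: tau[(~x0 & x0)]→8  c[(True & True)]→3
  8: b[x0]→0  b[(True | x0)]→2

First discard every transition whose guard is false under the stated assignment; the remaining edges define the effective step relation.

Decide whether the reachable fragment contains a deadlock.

Answer: DEADLOCK-FREE

Analysis:
Reach set: {0,1,2,3,4,5,6,7}
  0: b→1  b→6  tau→6  [deg 3]
  1: tau→7  [deg 1]
  2: d→4  d→5  [deg 2]
  3: a→7  b→2  d→3  [deg 3]
  4: c→0  d→4  [deg 2]
  5: a→7  [deg 1]
  6: b→6  tau→4  [deg 2]
  7: c→3  [deg 1]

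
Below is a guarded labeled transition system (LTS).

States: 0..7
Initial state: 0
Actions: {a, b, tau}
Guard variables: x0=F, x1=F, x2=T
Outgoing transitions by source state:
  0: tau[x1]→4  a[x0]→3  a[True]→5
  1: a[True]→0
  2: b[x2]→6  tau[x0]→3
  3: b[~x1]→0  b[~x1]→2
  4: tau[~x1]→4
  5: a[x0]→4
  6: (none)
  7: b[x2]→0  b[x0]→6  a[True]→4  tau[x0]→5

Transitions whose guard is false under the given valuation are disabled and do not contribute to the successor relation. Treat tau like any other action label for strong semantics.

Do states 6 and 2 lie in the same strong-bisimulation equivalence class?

Answer: NOT BISIMILAR

Analysis:
Bisimulation quotient by refinement:
  round 0: {{0,1,2,3,4,5,6,7}}
  round 1: {{0,1},{2,3},{4},{5,6},{7}}
  round 2: {{0},{1},{2},{3},{4},{5,6},{7}}
Fixed point at round 3; 7 class(es).
class of 6: {5,6}; class of 2: {2}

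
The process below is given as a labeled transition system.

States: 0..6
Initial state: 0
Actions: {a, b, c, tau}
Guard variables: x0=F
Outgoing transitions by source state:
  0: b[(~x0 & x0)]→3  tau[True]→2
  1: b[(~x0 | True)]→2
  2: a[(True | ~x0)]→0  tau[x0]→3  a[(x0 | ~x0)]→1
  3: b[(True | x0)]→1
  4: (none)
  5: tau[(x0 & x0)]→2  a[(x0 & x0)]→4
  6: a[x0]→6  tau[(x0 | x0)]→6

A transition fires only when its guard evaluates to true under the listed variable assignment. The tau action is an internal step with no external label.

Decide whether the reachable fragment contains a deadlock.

Reach set: {0,1,2}
  0: tau→2  [deg 1]
  1: b→2  [deg 1]
  2: a→0  a→1  [deg 2]

Answer: DEADLOCK-FREE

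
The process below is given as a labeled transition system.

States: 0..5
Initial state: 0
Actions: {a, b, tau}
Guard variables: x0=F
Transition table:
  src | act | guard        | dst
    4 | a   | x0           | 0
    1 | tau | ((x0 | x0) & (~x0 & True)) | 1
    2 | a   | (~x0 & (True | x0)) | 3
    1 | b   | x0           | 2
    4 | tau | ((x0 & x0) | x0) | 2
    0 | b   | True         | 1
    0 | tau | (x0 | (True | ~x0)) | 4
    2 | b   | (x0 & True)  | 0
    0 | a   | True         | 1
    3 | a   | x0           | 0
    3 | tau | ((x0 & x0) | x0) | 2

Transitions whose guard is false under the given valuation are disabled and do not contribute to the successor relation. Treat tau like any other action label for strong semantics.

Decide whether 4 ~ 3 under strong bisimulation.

Bisimulation quotient by refinement:
  round 0: {{0,1,2,3,4,5}}
  round 1: {{0},{1,3,4,5},{2}}
Fixed point at round 2; 3 class(es).
class of 4: {1,3,4,5}; class of 3: {1,3,4,5}

Answer: BISIMILAR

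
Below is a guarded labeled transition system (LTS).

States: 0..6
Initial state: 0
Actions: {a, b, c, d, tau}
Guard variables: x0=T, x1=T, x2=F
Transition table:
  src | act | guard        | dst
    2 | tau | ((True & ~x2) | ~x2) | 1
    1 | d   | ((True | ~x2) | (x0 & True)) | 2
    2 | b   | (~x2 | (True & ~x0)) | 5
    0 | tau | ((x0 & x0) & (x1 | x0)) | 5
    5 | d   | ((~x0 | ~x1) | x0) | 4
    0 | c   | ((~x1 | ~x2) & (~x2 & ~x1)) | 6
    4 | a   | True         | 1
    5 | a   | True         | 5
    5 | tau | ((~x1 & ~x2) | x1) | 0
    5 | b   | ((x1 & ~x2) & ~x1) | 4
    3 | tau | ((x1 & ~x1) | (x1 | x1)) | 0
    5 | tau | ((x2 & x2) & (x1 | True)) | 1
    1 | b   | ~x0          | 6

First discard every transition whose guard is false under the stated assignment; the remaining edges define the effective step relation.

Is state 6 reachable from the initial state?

Answer: UNREACHABLE

Analysis:
9 transition(s) survive guard evaluation.
Layer 0: {0}
Layer 1: {5}  now seen {0,5}
Layer 2: {4}  now seen {0,4,5}
Layer 3: {1}  now seen {0,1,4,5}
Layer 4: {2}  now seen {0,1,2,4,5}
Reach set: {0,1,2,4,5}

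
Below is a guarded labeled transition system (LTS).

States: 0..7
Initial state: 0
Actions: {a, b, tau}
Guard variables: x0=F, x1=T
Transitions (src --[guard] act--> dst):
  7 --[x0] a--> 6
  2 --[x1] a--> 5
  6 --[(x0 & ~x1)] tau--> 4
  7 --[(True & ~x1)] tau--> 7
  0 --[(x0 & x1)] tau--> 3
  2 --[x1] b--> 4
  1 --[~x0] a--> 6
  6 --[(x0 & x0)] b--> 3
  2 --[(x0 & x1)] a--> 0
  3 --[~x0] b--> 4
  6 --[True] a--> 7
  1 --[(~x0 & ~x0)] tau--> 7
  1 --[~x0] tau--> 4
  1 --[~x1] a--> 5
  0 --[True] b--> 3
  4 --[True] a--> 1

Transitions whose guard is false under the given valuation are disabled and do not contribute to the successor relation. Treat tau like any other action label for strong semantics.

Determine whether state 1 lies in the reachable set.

After dropping false guards: 9 live edges.
depth 0: {0}
depth 1: {3}  cumulative {0,3}
depth 2: {4}  cumulative {0,3,4}
depth 3: {1}  cumulative {0,1,3,4}
depth 4: {6,7}  cumulative {0,1,3,4,6,7}
Reach set: {0,1,3,4,6,7}
trace reaching 1: b·b·a

Answer: REACHABLE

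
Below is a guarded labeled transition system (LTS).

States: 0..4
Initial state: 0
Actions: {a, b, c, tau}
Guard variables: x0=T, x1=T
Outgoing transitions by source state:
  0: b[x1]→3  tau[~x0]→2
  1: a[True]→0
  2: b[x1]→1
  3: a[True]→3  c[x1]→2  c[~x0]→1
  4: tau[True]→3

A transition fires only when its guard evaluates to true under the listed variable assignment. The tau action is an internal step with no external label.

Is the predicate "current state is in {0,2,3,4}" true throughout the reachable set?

Answer: INVARIANT VIOLATED at state 1

Trace:
Inv-set: {0,2,3,4}
R = {0,1,2,3}
  0: safe
  1: ✗ unsafe
  2: safe
  3: safe
witness against invariant: b·c·b → 1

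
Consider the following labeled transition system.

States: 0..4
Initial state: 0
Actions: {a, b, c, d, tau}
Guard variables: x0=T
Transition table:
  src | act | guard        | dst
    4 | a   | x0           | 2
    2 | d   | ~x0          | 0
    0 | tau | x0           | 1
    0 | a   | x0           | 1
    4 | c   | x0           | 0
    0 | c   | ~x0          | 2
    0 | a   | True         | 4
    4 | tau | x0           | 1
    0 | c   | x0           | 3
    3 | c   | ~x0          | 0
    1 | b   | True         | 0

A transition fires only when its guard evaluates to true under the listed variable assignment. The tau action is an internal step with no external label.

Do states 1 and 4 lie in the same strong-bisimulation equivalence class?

Compute ~ classes (split until stable):
  π0 = {{0,1,2,3,4}}
  π1 = {{0,4},{1},{2,3}}
  π2 = {{0},{1},{2,3},{4}}
stable after 3 split(s): 4 block(s)
1∈{1}, 4∈{4}

Answer: NOT BISIMILAR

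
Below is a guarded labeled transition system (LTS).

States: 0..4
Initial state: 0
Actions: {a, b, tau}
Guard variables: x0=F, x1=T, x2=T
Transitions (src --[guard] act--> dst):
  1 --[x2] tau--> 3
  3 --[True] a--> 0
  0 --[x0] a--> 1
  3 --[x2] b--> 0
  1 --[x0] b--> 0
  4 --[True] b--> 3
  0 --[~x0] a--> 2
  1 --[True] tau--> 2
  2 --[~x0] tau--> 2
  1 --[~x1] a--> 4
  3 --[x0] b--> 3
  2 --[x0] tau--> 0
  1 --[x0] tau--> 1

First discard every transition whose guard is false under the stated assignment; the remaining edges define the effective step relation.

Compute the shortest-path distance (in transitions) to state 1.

Breadth-first toward 1:
  L0 = {0}
  L1 = {2}
1 never appears.

Answer: UNREACHABLE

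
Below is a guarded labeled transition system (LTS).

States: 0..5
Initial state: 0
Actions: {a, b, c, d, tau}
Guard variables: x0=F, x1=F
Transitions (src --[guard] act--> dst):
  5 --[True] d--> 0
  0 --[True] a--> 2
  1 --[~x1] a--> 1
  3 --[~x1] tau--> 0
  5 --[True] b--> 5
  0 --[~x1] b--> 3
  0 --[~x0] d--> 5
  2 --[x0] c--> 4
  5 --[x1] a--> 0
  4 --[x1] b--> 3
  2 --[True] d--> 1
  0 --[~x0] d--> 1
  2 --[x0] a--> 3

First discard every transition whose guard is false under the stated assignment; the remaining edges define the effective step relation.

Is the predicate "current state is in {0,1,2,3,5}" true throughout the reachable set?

Answer: INVARIANT HOLDS

Analysis:
Allowed set {0,1,2,3,5}
Reach set: {0,1,2,3,5}
  0: safe
  1: safe
  2: safe
  3: safe
  5: safe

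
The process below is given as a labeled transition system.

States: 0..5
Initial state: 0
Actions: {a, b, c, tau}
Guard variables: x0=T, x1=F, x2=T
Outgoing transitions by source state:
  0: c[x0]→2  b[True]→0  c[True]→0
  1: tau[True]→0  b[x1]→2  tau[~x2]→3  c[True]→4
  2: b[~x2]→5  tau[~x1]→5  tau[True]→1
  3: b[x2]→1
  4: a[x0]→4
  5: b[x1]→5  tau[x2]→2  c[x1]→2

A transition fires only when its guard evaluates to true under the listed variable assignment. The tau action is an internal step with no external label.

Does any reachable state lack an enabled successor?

Answer: DEADLOCK-FREE

Analysis:
R = {0,1,2,4,5}
  0: b→0  c→0  c→2  [deg 3]
  1: c→4  tau→0  [deg 2]
  2: tau→1  tau→5  [deg 2]
  4: a→4  [deg 1]
  5: tau→2  [deg 1]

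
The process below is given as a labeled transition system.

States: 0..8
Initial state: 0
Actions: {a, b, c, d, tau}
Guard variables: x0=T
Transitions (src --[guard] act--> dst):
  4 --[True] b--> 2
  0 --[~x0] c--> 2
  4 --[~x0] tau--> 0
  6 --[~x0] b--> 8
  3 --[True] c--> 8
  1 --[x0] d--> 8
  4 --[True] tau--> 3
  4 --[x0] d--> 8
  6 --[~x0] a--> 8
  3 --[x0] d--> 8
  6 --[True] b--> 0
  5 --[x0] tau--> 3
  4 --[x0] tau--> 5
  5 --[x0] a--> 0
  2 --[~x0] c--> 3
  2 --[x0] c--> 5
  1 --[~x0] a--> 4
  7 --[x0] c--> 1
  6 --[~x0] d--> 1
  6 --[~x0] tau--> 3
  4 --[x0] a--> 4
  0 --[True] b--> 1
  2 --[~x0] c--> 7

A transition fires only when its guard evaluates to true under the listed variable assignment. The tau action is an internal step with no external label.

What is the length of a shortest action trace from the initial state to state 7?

Answer: UNREACHABLE

Working:
Layered search for 7:
  depth 0: {0}
  depth 1: {1}
  depth 2: {8}
7 never appears.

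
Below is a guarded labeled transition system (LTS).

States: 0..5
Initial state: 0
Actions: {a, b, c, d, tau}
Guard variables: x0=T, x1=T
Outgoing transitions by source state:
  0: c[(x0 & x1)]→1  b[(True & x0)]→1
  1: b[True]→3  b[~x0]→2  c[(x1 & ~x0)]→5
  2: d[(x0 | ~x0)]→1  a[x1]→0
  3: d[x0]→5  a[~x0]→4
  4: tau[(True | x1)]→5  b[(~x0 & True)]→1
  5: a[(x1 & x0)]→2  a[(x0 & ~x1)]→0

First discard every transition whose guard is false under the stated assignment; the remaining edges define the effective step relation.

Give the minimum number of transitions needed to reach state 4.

Layered search for 4:
  L0 = {0}
  L1 = {1}
  L2 = {3}
  L3 = {5}
  L4 = {2}
4 never appears.

Answer: UNREACHABLE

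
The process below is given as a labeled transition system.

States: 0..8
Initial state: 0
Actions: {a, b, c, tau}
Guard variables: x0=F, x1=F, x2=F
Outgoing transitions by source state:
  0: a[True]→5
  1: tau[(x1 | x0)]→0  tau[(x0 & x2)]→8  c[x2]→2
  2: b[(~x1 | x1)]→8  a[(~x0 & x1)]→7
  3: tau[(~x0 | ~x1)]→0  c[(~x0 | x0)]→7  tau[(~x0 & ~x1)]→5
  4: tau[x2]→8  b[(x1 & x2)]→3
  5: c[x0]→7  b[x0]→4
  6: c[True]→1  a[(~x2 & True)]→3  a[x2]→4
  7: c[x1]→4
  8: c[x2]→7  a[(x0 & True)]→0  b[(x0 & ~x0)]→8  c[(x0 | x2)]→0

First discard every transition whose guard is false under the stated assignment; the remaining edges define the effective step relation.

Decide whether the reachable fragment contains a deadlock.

Reachable = {0,5}
  0: a→5  [1 exit(s)]
  5: ∅  [deadlock]
Path to 5: a

Answer: DEADLOCK at state 5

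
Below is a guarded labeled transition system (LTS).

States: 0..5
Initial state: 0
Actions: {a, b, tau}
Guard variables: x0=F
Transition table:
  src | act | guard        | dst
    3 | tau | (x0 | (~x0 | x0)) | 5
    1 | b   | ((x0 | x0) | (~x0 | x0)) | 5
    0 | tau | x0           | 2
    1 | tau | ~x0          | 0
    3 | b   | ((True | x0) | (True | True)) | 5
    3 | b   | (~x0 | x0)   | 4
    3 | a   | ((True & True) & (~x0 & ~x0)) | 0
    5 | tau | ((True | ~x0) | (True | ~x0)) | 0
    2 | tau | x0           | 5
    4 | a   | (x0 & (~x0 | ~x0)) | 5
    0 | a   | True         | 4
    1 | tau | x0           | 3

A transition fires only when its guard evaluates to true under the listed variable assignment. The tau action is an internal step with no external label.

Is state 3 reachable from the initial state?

8 transition(s) survive guard evaluation.
L0 = {0}
L1 = {4}  total {0,4}
Reach set: {0,4}

Answer: UNREACHABLE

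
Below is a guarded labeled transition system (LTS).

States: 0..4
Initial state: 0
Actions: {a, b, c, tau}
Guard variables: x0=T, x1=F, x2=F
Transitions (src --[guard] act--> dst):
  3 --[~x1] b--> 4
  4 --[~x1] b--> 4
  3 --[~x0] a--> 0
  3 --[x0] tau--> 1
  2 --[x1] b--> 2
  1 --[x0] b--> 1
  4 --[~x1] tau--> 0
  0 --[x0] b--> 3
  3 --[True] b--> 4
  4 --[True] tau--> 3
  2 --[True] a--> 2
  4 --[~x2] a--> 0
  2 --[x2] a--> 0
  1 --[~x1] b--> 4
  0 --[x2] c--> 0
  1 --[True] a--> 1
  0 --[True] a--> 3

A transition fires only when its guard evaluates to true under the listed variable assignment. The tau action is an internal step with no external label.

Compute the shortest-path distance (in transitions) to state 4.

Answer: 2

Trace:
Breadth-first toward 4:
  depth 0: {0}
  depth 1: {3}
  depth 2: {1,4}
depth(4)=2, e.g. a·b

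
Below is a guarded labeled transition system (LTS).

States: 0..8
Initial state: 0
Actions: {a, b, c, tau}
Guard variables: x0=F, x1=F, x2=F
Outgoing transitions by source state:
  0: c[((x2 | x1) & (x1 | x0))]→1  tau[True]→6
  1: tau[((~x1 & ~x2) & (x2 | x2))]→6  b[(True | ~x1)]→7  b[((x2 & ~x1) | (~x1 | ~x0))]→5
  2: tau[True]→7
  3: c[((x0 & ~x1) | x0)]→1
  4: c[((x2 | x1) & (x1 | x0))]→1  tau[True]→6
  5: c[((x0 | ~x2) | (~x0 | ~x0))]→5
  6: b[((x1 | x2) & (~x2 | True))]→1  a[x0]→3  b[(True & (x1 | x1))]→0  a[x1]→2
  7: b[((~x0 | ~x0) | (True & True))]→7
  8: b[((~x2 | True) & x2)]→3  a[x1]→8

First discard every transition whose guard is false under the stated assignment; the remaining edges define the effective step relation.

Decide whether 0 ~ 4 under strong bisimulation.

Refine partition for ~:
  P[0] = {{0,1,2,3,4,5,6,7,8}}
  P[1] = {{0,2,4},{1,7},{3,6,8},{5}}
  P[2] = {{0,4},{1},{2},{3,6,8},{5},{7}}
Fixed point at round 3; 6 class(es).
[0]={0,4}  [4]={0,4}

Answer: BISIMILAR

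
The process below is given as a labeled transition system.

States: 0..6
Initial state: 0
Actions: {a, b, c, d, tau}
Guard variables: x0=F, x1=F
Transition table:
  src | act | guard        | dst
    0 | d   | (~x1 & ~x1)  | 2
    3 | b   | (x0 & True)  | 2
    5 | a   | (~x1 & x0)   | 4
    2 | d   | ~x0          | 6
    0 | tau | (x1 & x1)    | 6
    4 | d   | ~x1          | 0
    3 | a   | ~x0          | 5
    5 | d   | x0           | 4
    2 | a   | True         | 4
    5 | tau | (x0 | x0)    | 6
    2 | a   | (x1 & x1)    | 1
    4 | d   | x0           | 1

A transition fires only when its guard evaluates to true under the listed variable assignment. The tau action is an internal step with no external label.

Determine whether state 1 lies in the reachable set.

5 transition(s) survive guard evaluation.
depth 0: {0}
depth 1: {2}  cumulative {0,2}
depth 2: {4,6}  cumulative {0,2,4,6}
Reachable = {0,2,4,6}

Answer: UNREACHABLE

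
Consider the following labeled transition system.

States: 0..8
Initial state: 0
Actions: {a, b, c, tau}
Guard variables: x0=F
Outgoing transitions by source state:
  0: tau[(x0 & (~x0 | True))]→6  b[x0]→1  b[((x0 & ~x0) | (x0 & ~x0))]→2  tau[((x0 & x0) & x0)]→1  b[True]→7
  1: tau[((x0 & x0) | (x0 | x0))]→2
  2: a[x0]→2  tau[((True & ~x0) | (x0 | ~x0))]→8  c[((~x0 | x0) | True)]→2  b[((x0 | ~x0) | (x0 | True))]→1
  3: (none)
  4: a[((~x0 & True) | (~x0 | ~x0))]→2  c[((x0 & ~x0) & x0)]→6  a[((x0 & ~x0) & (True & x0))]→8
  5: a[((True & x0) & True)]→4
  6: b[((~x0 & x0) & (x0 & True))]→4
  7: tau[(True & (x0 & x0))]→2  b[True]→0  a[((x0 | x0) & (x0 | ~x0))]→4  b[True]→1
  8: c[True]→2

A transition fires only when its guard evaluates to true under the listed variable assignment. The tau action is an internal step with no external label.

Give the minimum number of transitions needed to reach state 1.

Breadth-first toward 1:
  L0 = {0}
  L1 = {7}
  L2 = {1}
1 enters at depth 2; path b·b

Answer: 2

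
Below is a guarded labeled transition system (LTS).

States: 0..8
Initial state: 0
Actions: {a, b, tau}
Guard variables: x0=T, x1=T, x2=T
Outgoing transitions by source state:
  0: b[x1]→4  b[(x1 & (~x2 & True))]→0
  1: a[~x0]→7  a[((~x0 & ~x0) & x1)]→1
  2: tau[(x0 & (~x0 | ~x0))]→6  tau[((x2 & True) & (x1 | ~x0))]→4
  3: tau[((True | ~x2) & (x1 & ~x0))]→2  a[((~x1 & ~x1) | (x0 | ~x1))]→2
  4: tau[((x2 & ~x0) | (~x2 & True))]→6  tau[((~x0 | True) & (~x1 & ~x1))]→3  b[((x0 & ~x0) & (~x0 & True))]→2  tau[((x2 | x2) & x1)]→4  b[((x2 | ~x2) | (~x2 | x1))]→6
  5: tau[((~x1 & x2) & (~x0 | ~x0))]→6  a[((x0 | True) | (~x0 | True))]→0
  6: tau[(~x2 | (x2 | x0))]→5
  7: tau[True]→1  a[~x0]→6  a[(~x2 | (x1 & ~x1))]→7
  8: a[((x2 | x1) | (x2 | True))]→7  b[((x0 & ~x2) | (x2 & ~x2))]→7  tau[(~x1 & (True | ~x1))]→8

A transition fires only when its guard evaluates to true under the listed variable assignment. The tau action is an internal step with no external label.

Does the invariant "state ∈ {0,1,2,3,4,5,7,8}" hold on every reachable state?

Answer: INVARIANT VIOLATED at state 6

Analysis:
Inv-set: {0,1,2,3,4,5,7,8}
Reach set: {0,4,5,6}
  0: ✓
  4: ✓
  5: ✓
  6: VIOLATES
counterexample path to 6: b·b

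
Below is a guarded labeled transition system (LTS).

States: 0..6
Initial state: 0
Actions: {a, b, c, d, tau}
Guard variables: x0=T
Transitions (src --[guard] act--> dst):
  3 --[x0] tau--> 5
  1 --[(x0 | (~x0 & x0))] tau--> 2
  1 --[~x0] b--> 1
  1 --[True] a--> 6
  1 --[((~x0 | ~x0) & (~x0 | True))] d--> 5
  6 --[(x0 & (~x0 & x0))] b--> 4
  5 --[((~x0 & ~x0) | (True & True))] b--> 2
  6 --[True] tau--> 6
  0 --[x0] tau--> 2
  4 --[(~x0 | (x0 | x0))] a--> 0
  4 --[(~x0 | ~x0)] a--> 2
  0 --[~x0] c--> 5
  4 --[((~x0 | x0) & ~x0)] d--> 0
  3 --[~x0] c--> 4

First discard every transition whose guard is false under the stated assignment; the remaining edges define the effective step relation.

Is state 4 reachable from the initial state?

Answer: UNREACHABLE

Working:
7 transition(s) survive guard evaluation.
L0 = {0}
L1 = {2}  now seen {0,2}
Reach set: {0,2}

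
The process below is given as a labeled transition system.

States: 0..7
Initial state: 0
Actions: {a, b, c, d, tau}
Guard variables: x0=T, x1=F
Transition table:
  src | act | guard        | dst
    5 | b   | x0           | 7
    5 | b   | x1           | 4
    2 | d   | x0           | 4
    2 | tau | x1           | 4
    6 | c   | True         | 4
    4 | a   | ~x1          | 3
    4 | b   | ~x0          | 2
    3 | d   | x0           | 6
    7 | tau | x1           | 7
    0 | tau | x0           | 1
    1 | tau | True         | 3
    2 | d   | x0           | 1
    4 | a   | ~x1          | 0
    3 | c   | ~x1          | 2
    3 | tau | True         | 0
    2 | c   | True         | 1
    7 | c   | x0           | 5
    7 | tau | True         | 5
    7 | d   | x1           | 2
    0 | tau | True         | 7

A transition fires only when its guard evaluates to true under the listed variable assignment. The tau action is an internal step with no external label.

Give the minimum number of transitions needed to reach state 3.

Answer: 2

Working:
Layered search for 3:
  Layer 0: {0}
  Layer 1: {1,7}
  Layer 2: {3,5}
depth(3)=2, e.g. tau·tau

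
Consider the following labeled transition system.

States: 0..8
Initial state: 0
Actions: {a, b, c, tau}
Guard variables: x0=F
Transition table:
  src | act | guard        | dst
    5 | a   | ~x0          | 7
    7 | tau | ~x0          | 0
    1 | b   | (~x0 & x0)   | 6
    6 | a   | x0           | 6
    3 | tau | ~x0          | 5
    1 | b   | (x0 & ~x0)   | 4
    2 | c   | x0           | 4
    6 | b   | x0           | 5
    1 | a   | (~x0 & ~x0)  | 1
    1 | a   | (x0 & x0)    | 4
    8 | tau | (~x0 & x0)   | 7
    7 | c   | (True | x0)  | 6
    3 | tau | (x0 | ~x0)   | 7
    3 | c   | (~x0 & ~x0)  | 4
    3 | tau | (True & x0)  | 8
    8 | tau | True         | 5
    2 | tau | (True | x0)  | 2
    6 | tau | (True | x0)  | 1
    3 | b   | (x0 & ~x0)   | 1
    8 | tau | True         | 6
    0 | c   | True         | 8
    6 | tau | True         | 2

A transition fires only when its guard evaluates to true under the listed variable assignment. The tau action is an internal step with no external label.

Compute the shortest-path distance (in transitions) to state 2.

Answer: 3

Analysis:
Breadth-first toward 2:
  L0 = {0}
  L1 = {8}
  L2 = {5,6}
  L3 = {1,2,7}
2 enters at depth 3; path c·tau·tau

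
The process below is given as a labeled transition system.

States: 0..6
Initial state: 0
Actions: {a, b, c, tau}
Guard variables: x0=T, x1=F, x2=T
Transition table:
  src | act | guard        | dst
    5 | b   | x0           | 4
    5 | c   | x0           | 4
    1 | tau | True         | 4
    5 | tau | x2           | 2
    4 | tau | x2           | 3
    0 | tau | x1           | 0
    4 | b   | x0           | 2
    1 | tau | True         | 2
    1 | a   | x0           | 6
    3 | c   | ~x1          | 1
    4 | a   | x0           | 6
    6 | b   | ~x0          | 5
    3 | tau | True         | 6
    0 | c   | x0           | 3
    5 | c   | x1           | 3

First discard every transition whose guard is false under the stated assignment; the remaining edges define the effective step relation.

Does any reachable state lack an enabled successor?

Answer: DEADLOCK at state 2

Analysis:
R = {0,1,2,3,4,6}
  0: c→3  [deg 1]
  1: a→6  tau→2  tau→4  [deg 3]
  2: ∅  [deadlock]
  3: c→1  tau→6  [deg 2]
  4: a→6  b→2  tau→3  [deg 3]
  6: ∅  [deadlock]
Path to 2: c·c·tau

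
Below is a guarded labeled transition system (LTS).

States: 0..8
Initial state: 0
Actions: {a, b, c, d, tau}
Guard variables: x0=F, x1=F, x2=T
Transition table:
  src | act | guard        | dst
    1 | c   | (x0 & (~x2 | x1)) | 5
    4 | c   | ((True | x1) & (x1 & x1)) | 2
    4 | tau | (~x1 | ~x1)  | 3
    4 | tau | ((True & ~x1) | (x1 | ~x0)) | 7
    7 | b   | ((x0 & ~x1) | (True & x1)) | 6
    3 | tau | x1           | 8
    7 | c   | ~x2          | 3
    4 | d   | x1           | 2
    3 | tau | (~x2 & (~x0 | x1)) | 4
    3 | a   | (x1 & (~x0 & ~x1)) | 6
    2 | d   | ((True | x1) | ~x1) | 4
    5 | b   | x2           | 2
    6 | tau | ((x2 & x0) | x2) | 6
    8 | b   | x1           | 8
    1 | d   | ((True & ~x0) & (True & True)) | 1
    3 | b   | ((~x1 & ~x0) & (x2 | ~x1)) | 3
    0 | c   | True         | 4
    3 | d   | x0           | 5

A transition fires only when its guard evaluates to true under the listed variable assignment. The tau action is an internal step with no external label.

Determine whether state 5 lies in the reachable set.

Guard filter leaves 8 enabled edge(s).
depth 0: {0}
depth 1: {4}  now seen {0,4}
depth 2: {3,7}  now seen {0,3,4,7}
Reach set: {0,3,4,7}

Answer: UNREACHABLE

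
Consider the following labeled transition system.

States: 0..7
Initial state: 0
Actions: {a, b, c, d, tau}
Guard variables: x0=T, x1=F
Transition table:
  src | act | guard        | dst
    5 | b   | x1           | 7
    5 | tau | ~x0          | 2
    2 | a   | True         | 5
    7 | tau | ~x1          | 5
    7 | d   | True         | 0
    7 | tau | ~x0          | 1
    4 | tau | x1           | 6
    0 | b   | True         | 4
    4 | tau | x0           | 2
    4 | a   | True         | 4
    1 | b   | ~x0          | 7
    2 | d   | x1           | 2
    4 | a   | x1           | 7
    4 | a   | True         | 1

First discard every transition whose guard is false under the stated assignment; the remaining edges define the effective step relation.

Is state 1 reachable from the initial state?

Guard filter leaves 7 enabled edge(s).
L0 = {0}
L1 = {4}  cumulative {0,4}
L2 = {1,2}  cumulative {0,1,2,4}
L3 = {5}  cumulative {0,1,2,4,5}
R = {0,1,2,4,5}
witness 1: b·a

Answer: REACHABLE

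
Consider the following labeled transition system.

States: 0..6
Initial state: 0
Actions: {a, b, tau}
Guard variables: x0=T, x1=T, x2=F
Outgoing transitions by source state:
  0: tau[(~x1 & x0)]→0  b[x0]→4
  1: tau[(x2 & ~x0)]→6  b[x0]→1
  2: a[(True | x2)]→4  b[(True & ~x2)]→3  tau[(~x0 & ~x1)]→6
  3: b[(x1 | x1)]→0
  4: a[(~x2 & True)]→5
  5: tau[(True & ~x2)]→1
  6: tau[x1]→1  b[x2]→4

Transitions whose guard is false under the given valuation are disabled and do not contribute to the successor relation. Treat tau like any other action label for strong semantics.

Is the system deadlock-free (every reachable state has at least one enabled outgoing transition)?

Reachable = {0,1,4,5}
  0: b→4  [1 exit(s)]
  1: b→1  [1 exit(s)]
  4: a→5  [1 exit(s)]
  5: tau→1  [1 exit(s)]

Answer: DEADLOCK-FREE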